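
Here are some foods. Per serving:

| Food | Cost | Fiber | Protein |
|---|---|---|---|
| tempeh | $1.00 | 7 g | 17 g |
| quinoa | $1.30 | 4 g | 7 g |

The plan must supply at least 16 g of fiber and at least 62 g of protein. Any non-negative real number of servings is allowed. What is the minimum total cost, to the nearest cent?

$3.65

For a min-cost LP with two ≥-constraints, a basic feasible solution has at most two positive variables.
tempeh only: max(16/7, 62/17) = 3.647 servings → $3.65.
quinoa only: max(16/4, 62/7) = 8.857 servings → $11.51.
tempeh + quinoa: intersection lies outside the first quadrant.
The minimum over all feasible corners is $3.65.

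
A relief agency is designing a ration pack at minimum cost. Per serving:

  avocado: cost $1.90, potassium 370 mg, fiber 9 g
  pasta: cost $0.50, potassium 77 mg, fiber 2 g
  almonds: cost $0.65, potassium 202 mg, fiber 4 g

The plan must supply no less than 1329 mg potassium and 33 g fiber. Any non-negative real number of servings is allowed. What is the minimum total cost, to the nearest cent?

The cheapest plan sits at a corner of the feasible region — with two constraints it uses at most two foods.
avocado only: max(1329/370, 33/9) = 3.667 servings → $6.97.
pasta only: max(1329/77, 33/2) = 17.26 servings → $8.63.
almonds only: max(1329/202, 33/4) = 8.25 servings → $5.36.
avocado + pasta with both tight: 2.489 servings and 5.298 servings → $7.38.
avocado + almonds: the both-tight solution has a negative serving — not a feasible corner.
pasta + almonds with both tight: 14.06 servings and 1.219 servings → $7.82.
So the least-cost plan costs $5.36.

$5.36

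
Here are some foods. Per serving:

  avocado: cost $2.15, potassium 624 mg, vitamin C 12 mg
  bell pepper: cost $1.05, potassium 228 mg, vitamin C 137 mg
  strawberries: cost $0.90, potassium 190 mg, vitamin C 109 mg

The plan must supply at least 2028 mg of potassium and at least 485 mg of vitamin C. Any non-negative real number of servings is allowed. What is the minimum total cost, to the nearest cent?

$7.88

The cheapest plan sits at a corner of the feasible region — with two constraints it uses at most two foods.
avocado only: max(2028/624, 485/12) = 40.42 servings → $86.90.
bell pepper only: max(2028/228, 485/137) = 8.895 servings → $9.34.
strawberries only: max(2028/190, 485/109) = 10.67 servings → $9.61.
avocado + bell pepper with both tight: 2.021 servings and 3.363 servings → $7.88.
avocado + strawberries with both tight: 1.961 servings and 4.234 servings → $8.03.
bell pepper + strawberries with both targets exact would need a negative amount; discard.
So the least-cost plan costs $7.88.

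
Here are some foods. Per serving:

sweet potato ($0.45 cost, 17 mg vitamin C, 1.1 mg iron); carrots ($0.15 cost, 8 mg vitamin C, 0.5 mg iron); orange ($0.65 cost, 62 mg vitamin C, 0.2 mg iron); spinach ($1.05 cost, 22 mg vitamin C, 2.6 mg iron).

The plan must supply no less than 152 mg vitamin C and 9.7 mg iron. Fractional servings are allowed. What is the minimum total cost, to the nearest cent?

$2.91

A basic optimal solution has at most two foods positive. Try each food alone and each pair with both targets met exactly.
sweet potato only: max(152/17, 9.7/1.1) = 8.941 servings → $4.02.
carrots only: max(152/8, 9.7/0.5) = 19.4 servings → $2.91.
orange only: max(152/62, 9.7/0.2) = 48.5 servings → $31.52.
spinach only: max(152/22, 9.7/2.6) = 6.909 servings → $7.25.
sweet potato + carrots with both tight: 5.333 servings and 7.667 servings → $3.55.
sweet potato + orange with both tight: 8.812 servings and 0.03549 servings → $3.99.
sweet potato + spinach with both targets exact would need a negative amount; discard.
carrots + orange with both targets exact would need a negative amount; discard.
carrots + spinach with both tight: 18.55 servings and 0.1633 servings → $2.95.
orange + spinach with both tight: 1.159 servings and 3.642 servings → $4.58.
Cheapest feasible corner: $2.91.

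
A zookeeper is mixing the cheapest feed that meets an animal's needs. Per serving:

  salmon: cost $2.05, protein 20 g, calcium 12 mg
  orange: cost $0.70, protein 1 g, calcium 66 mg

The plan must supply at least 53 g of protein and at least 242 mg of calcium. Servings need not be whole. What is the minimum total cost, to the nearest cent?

$7.35

salmon only: max(53/20, 242/12) = 20.17 servings → $41.34.
orange only: max(53/1, 242/66) = 53 servings → $37.10.
salmon + orange with both tight: 2.489 servings and 3.214 servings → $7.35.
So the least-cost plan costs $7.35.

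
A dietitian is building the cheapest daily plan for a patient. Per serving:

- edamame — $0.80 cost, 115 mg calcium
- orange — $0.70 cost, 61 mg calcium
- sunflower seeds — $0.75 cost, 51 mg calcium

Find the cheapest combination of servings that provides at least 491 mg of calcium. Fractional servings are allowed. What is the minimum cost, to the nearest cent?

$3.42

Cost per mg of calcium: edamame $0.0070, orange $0.0115, sunflower seeds $0.0147.
With no serving limits, use only edamame: 491 mg / 115 mg = 4.27 servings × $0.80 = $3.42.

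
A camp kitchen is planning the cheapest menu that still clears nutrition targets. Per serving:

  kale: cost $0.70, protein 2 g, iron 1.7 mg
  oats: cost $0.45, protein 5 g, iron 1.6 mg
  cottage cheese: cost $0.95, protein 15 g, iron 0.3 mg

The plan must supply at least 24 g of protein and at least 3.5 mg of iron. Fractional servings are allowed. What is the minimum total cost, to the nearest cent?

Check every corner: each single food scaled to meet both minima, and each pair solved so both constraints bind.
kale only: max(24/2, 3.5/1.7) = 12 servings → $8.40.
oats only: max(24/5, 3.5/1.6) = 4.8 servings → $2.16.
cottage cheese only: max(24/15, 3.5/0.3) = 11.67 servings → $11.08.
kale + oats: the both-tight solution has a negative serving — not a feasible corner.
kale + cottage cheese with both tight: 1.819 servings and 1.357 servings → $2.56.
oats + cottage cheese with both tight: 2.013 servings and 0.9289 servings → $1.79.
Cheapest feasible corner: $1.79.

$1.79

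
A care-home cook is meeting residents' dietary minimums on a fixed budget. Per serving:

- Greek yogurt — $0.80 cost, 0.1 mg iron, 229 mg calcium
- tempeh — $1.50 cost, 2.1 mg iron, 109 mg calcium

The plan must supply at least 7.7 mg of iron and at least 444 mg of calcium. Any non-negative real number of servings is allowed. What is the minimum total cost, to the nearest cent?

$5.64

Two binding constraints pin down two serving amounts, so the optimal mix uses at most two foods. The candidates are each food alone (scaled to the tighter of iron/calcium) and each pair with both constraints tight.
Greek yogurt only: max(7.7/0.1, 444/229) = 77 servings → $61.60.
tempeh only: max(7.7/2.1, 444/109) = 4.073 servings → $6.11.
Greek yogurt + tempeh with both tight: 0.1981 servings and 3.657 servings → $5.64.
Cheapest feasible corner: $5.64.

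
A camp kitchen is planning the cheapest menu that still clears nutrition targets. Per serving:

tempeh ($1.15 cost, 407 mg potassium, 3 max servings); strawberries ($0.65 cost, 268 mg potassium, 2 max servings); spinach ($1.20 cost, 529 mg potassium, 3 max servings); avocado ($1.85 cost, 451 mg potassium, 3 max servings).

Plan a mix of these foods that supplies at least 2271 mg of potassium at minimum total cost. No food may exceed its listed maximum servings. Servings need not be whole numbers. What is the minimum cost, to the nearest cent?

Cost per mg of potassium: spinach $0.0023, strawberries $0.0024, tempeh $0.0028, avocado $0.0041.
Take 3 servings of spinach: +1587.0 mg potassium for $3.60 (total $3.60, still need 684.0 mg).
Take 2 servings of strawberries: +536.0 mg potassium for $1.30 (total $4.90, still need 148.0 mg).
Take 0.3636 servings of tempeh: +148.0 mg potassium for $0.42 (total $5.32, still need 0.0 mg).
Greedy by cheapest-per-mg is optimal for a single linear constraint, so the minimum cost is $5.32.

$5.32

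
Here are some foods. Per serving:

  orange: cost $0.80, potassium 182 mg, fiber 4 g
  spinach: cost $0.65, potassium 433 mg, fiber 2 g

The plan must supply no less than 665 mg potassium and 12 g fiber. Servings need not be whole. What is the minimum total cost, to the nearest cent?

A basic optimal solution has at most two foods positive. Try each food alone and each pair with both targets met exactly.
orange only: max(665/182, 12/4) = 3.654 servings → $2.92.
spinach only: max(665/433, 12/2) = 6 servings → $3.90.
orange + spinach with both tight: 2.826 servings and 0.348 servings → $2.49.
Cheapest feasible corner: $2.49.

$2.49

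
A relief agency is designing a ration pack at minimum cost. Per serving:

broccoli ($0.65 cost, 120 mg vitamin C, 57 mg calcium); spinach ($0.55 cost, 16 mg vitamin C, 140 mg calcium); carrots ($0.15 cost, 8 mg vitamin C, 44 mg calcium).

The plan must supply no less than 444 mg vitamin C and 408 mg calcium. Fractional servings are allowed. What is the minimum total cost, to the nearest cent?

$2.93

At the optimum either one food covers both requirements or two foods hit both targets exactly; no other combination can be cheaper.
broccoli only: max(444/120, 408/57) = 7.158 servings → $4.65.
spinach only: max(444/16, 408/140) = 27.75 servings → $15.26.
carrots only: max(444/8, 408/44) = 55.5 servings → $8.32.
broccoli + spinach with both tight: 3.502 servings and 1.489 servings → $3.09.
broccoli + carrots with both tight: 3.373 servings and 4.903 servings → $2.93.
spinach + carrots: intersection lies outside the first quadrant.
The minimum over all feasible corners is $2.93.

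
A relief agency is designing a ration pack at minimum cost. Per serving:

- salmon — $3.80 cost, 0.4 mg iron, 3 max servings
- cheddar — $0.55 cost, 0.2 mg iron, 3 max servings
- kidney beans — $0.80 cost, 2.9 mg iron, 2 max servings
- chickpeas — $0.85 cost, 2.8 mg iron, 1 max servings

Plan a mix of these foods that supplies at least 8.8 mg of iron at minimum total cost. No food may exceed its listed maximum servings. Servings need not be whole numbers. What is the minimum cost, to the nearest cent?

$3.00

Cost per mg of iron: kidney beans $0.2759, chickpeas $0.3036, cheddar $2.7500, salmon $9.5000.
Take 2 servings of kidney beans: +5.8 mg iron for $1.60 (total $1.60, still need 3.0 mg).
Take 1 serving of chickpeas: +2.8 mg iron for $0.85 (total $2.45, still need 0.2 mg).
Take 1 serving of cheddar: +0.2 mg iron for $0.55 (total $3.00, still need 0.0 mg).
Greedy by cheapest-per-mg is optimal for a single linear constraint, so the minimum cost is $3.00.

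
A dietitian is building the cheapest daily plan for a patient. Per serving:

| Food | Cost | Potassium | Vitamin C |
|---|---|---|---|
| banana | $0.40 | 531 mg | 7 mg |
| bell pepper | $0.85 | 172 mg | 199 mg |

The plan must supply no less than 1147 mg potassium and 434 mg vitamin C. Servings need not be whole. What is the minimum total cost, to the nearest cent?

This is a tiny linear program; its minimum lies at a vertex of the feasible set. List the vertices and price them.
banana only: max(1147/531, 434/7) = 62 servings → $24.80.
bell pepper only: max(1147/172, 434/199) = 6.669 servings → $5.67.
banana + bell pepper with both tight: 1.47 servings and 2.129 servings → $2.40.
Cheapest feasible corner: $2.40.

$2.40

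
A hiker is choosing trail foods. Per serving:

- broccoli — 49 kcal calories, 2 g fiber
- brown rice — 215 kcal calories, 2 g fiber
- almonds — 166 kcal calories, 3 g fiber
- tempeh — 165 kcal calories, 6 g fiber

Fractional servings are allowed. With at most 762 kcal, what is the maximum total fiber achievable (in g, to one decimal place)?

Fiber per kcal: broccoli 0.04082, tempeh 0.03636, almonds 0.01807, brown rice 0.009302.
With no serving limits, spend the whole calories allowance on broccoli: 762 kcal / 49 kcal × 2 g = 31.1 g.

31.1 g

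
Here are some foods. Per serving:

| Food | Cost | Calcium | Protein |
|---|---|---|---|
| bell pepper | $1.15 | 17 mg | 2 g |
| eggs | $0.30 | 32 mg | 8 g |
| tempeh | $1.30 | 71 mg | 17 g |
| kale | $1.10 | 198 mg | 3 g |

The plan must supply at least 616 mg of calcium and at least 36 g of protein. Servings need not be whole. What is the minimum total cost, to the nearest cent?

A basic optimal solution has at most two foods positive. Try each food alone and each pair with both targets met exactly.
bell pepper only: max(616/17, 36/2) = 36.24 servings → $41.67.
eggs only: max(616/32, 36/8) = 19.25 servings → $5.78.
tempeh only: max(616/71, 36/17) = 8.676 servings → $11.28.
kale only: max(616/198, 36/3) = 12 servings → $13.20.
bell pepper + eggs: intersection lies outside the first quadrant.
bell pepper + tempeh: intersection lies outside the first quadrant.
bell pepper + kale with both tight: 15.3 servings and 1.797 servings → $19.58.
eggs + tempeh: the both-tight solution has a negative serving — not a feasible corner.
eggs + kale with both tight: 3.548 servings and 2.538 servings → $3.86.
tempeh + kale with both tight: 1.675 servings and 2.511 servings → $4.94.
Cheapest feasible corner: $3.86.

$3.86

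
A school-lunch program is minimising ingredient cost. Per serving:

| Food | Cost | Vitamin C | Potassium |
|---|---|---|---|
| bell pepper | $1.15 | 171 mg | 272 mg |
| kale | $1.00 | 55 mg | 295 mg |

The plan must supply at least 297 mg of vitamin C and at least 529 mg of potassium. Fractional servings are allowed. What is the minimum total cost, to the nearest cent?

$2.17

An LP optimum is at a vertex; with two nutrient constraints at most two foods are used. Check each candidate.
bell pepper only: max(297/171, 529/272) = 1.945 servings → $2.24.
kale only: max(297/55, 529/295) = 5.4 servings → $5.40.
bell pepper + kale with both tight: 1.649 servings and 0.2727 servings → $2.17.
Cheapest feasible corner: $2.17.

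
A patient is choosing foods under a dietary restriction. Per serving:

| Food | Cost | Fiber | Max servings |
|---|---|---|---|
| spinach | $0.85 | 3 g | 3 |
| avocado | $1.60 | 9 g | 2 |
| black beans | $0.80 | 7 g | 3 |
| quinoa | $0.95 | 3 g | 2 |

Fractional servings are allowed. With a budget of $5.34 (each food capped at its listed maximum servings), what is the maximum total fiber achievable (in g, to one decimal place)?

37.5 g

Fiber per dollar: black beans 8.75, avocado 5.625, spinach 3.529, quinoa 3.158.
Take 3 servings of black beans: spends $2.40, +21.0 g fiber (running total 21.0 g).
Take 1.837 servings of avocado: spends $2.94, +16.5 g fiber (running total 37.5 g).
Filling greedily by fiber-per-dollar is optimal for one linear limit, giving 37.5 g.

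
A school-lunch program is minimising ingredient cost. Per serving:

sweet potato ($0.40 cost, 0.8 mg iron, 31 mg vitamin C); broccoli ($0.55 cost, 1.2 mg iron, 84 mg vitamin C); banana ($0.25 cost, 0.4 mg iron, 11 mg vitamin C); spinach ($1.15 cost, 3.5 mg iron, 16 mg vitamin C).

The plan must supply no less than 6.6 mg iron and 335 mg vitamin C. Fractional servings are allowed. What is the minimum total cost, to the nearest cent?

For a min-cost LP with two ≥-constraints, a basic feasible solution has at most two positive variables.
sweet potato only: max(6.6/0.8, 335/31) = 10.81 servings → $4.32.
broccoli only: max(6.6/1.2, 335/84) = 5.5 servings → $3.02.
banana only: max(6.6/0.4, 335/11) = 30.45 servings → $7.61.
spinach only: max(6.6/3.5, 335/16) = 20.94 servings → $24.08.
sweet potato + broccoli with both tight: 5.08 servings and 2.113 servings → $3.19.
sweet potato + banana: the both-tight solution has a negative serving — not a feasible corner.
sweet potato + spinach: intersection lies outside the first quadrant.
broccoli + banana with both tight: 3.01 servings and 7.471 servings → $3.52.
broccoli + spinach with both tight: 3.882 servings and 0.5546 servings → $2.77.
banana + spinach with both targets exact would need a negative amount; discard.
The minimum over all feasible corners is $2.77.

$2.77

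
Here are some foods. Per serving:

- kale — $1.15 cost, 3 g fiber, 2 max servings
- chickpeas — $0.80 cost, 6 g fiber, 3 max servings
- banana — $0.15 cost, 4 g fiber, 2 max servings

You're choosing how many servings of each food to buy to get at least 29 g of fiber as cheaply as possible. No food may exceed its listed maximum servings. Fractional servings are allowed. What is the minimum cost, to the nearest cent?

Cost per g of fiber: banana $0.0375, chickpeas $0.1333, kale $0.3833.
Take 2 servings of banana: +8.0 g fiber for $0.30 (total $0.30, still need 21.0 g).
Take 3 servings of chickpeas: +18.0 g fiber for $2.40 (total $2.70, still need 3.0 g).
Take 1 serving of kale: +3.0 g fiber for $1.15 (total $3.85, still need 0.0 g).
Filling from the cheapest source first is optimal under one linear minimum: $3.85.

$3.85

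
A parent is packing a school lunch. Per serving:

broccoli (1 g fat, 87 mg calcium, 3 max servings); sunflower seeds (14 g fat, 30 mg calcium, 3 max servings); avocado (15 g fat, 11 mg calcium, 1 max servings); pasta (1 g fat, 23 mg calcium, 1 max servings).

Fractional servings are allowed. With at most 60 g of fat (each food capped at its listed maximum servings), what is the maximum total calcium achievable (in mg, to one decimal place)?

Calcium per g fat: broccoli 87, pasta 23, sunflower seeds 2.143, avocado 0.7333.
Take 3 servings of broccoli: uses 3 g fat, +261.0 mg calcium (running total 261.0 mg).
Take 1 serving of pasta: uses 1 g fat, +23.0 mg calcium (running total 284.0 mg).
Take 3 servings of sunflower seeds: uses 42 g fat, +90.0 mg calcium (running total 374.0 mg).
Take 0.9333 servings of avocado: uses 14 g fat, +10.3 mg calcium (running total 384.3 mg).
Filling greedily by calcium-per-g fat is optimal for one linear limit, giving 384.3 mg.

384.3 mg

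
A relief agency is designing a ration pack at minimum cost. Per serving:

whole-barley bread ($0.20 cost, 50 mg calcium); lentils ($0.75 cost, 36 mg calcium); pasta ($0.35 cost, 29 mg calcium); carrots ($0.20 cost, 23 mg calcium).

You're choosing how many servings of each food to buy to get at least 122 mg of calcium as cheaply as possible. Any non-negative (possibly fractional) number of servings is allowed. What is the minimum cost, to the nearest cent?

$0.49

Cost per mg of calcium: whole-barley bread $0.0040, carrots $0.0087, pasta $0.0121, lentils $0.0208.
With no serving limits, use only whole-barley bread: 122 mg / 50 mg = 2.44 servings × $0.20 = $0.49.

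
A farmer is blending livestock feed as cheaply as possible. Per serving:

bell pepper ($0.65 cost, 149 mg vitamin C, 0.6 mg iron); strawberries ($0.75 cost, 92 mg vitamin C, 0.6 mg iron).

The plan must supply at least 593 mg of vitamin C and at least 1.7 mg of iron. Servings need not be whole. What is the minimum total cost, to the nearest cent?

Minimising a linear cost over {vitamin C ≥ 593, iron ≥ 1.7, servings ≥ 0} — the optimum is at a vertex, using one or two foods.
bell pepper only: max(593/149, 1.7/0.6) = 3.98 servings → $2.59.
strawberries only: max(593/92, 1.7/0.6) = 6.446 servings → $4.83.
bell pepper + strawberries: intersection lies outside the first quadrant.
So the least-cost plan costs $2.59.

$2.59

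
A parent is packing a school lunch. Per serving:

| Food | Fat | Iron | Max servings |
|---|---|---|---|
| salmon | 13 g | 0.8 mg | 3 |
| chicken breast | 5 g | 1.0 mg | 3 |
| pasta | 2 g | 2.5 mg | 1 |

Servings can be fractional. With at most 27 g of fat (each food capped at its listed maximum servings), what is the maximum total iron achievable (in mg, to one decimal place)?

6.1 mg

Iron per g fat: pasta 1.25, chicken breast 0.2, salmon 0.06154.
Take 1 serving of pasta: uses 2 g fat, +2.5 mg iron (running total 2.5 mg).
Take 3 servings of chicken breast: uses 15 g fat, +3.0 mg iron (running total 5.5 mg).
Take 0.7692 servings of salmon: uses 10 g fat, +0.6 mg iron (running total 6.1 mg).
Filling greedily by iron-per-g fat is optimal for one linear limit, giving 6.1 mg.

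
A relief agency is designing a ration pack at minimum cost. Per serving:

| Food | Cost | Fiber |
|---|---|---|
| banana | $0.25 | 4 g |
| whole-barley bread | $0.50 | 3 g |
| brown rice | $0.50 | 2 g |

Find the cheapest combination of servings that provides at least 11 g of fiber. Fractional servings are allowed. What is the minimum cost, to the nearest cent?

Cost per g of fiber: banana $0.0625, whole-barley bread $0.1667, brown rice $0.2500.
With no serving limits, use only banana: 11 g / 4 g = 2.75 servings × $0.25 = $0.69.

$0.69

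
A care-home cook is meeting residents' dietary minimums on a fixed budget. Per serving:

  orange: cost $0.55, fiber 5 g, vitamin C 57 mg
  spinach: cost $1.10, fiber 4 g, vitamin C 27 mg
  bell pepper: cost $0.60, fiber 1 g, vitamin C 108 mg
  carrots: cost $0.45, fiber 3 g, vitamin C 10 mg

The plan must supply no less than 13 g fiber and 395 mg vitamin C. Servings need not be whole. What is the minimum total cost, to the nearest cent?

$2.68

orange only: max(13/5, 395/57) = 6.93 servings → $3.81.
spinach only: max(13/4, 395/27) = 14.63 servings → $16.09.
bell pepper only: max(13/1, 395/108) = 13 servings → $7.80.
carrots only: max(13/3, 395/10) = 39.5 servings → $17.77.
orange + spinach: the both-tight solution has a negative serving — not a feasible corner.
orange + bell pepper with both tight: 2.089 servings and 2.555 servings → $2.68.
orange + carrots: the both-tight solution has a negative serving — not a feasible corner.
spinach + bell pepper with both tight: 2.491 servings and 3.035 servings → $4.56.
spinach + carrots with both targets exact would need a negative amount; discard.
bell pepper + carrots with both tight: 3.36 servings and 3.213 servings → $3.46.
So the least-cost plan costs $2.68.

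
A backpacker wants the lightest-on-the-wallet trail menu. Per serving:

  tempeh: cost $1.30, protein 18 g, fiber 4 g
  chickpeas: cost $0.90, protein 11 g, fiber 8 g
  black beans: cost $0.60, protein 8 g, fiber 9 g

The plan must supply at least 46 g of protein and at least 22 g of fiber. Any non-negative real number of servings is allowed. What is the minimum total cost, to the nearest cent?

With two linear requirements the optimum uses one or two foods; enumerate the corners.
tempeh only: max(46/18, 22/4) = 5.5 servings → $7.15.
chickpeas only: max(46/11, 22/8) = 4.182 servings → $3.76.
black beans only: max(46/8, 22/9) = 5.75 servings → $3.45.
tempeh + chickpeas with both tight: 1.26 servings and 2.12 servings → $3.55.
tempeh + black beans with both tight: 1.831 servings and 1.631 servings → $3.36.
chickpeas + black beans: intersection lies outside the first quadrant.
The minimum over all feasible corners is $3.36.

$3.36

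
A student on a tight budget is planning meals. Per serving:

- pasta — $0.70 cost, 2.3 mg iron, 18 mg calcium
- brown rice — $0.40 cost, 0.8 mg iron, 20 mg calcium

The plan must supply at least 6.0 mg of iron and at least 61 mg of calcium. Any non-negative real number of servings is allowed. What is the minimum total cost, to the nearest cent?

This is a tiny linear program; its minimum lies at a vertex of the feasible set. List the vertices and price them.
pasta only: max(6.0/2.3, 61/18) = 3.389 servings → $2.37.
brown rice only: max(6.0/0.8, 61/20) = 7.5 servings → $3.00.
pasta + brown rice with both tight: 2.253 servings and 1.022 servings → $1.99.
Cheapest feasible corner: $1.99.

$1.99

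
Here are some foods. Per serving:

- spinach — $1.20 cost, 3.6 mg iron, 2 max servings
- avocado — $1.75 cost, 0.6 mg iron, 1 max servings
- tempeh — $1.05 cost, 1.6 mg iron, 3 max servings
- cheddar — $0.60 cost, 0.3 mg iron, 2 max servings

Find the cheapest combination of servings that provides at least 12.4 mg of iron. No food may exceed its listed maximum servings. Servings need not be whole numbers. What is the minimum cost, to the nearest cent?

Cost per mg of iron: spinach $0.3333, tempeh $0.6562, cheddar $2.0000, avocado $2.9167.
Take 2 servings of spinach: +7.2 mg iron for $2.40 (total $2.40, still need 5.2 mg).
Take 3 servings of tempeh: +4.8 mg iron for $3.15 (total $5.55, still need 0.4 mg).
Take 1.333 servings of cheddar: +0.4 mg iron for $0.80 (total $6.35, still need 0.0 mg).
Filling from the cheapest source first is optimal under one linear minimum: $6.35.

$6.35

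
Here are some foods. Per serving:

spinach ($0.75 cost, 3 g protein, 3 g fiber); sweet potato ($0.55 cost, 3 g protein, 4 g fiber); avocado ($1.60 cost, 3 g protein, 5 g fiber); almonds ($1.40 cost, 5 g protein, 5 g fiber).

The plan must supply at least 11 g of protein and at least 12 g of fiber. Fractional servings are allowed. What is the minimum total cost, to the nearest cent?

$2.02

An LP optimum is at a vertex; with two nutrient constraints at most two foods are used. Check each candidate.
spinach only: max(11/3, 12/3) = 4 servings → $3.00.
sweet potato only: max(11/3, 12/4) = 3.667 servings → $2.02.
avocado only: max(11/3, 12/5) = 3.667 servings → $5.87.
almonds only: max(11/5, 12/5) = 2.4 servings → $3.36.
spinach + sweet potato with both tight: 2.667 servings and 1 serving → $2.55.
spinach + avocado with both tight: 3.167 servings and 0.5 servings → $3.17.
spinach + almonds (both tight): parallel constraints — no distinct corner.
sweet potato + avocado with both targets exact would need a negative amount; discard.
sweet potato + almonds with both tight: 1 serving and 1.6 servings → $2.79.
avocado + almonds with both tight: 0.5 servings and 1.9 servings → $3.46.
The minimum over all feasible corners is $2.02.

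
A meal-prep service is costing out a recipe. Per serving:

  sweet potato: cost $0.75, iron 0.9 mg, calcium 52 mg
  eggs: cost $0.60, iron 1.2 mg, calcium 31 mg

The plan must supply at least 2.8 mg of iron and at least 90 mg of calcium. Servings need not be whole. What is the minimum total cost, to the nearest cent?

With two linear requirements the optimum uses one or two foods; enumerate the corners.
sweet potato only: max(2.8/0.9, 90/52) = 3.111 servings → $2.33.
eggs only: max(2.8/1.2, 90/31) = 2.903 servings → $1.74.
sweet potato + eggs with both tight: 0.6145 servings and 1.872 servings → $1.58.
Cheapest feasible corner: $1.58.

$1.58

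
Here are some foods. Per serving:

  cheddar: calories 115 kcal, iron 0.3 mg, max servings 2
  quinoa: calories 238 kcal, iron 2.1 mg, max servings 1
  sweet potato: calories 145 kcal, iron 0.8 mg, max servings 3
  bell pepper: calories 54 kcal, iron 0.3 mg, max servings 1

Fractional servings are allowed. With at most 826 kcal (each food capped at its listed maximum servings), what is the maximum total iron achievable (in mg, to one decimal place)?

5.1 mg

Iron per kcal: quinoa 0.008824, bell pepper 0.005556, sweet potato 0.005517, cheddar 0.002609.
Take 1 serving of quinoa: uses 238 kcal, +2.1 mg iron (running total 2.1 mg).
Take 1 serving of bell pepper: uses 54 kcal, +0.3 mg iron (running total 2.4 mg).
Take 3 servings of sweet potato: uses 435 kcal, +2.4 mg iron (running total 4.8 mg).
Take 0.8609 servings of cheddar: uses 99 kcal, +0.3 mg iron (running total 5.1 mg).
Filling greedily by iron-per-kcal is optimal for one linear limit, giving 5.1 mg.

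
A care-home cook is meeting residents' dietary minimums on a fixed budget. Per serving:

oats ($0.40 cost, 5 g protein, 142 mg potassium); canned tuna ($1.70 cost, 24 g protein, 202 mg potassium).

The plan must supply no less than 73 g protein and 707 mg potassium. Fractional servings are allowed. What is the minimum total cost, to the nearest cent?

$5.21

Check every corner: each single food scaled to meet both minima, and each pair solved so both constraints bind.
oats only: max(73/5, 707/142) = 14.6 servings → $5.84.
canned tuna only: max(73/24, 707/202) = 3.5 servings → $5.95.
oats + canned tuna with both tight: 0.9266 servings and 2.849 servings → $5.21.
The minimum over all feasible corners is $5.21.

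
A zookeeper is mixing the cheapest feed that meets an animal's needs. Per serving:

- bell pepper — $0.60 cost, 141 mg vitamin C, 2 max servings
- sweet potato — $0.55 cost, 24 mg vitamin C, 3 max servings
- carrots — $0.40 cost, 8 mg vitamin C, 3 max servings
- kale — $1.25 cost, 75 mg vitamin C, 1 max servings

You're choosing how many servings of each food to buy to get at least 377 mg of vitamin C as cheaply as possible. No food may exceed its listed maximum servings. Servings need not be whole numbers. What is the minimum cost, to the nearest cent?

Cost per mg of vitamin C: bell pepper $0.0043, kale $0.0167, sweet potato $0.0229, carrots $0.0500.
Take 2 servings of bell pepper: +282.0 mg vitamin C for $1.20 (total $1.20, still need 95.0 mg).
Take 1 serving of kale: +75.0 mg vitamin C for $1.25 (total $2.45, still need 20.0 mg).
Take 0.8333 servings of sweet potato: +20.0 mg vitamin C for $0.46 (total $2.91, still need 0.0 mg).
Greedy by cheapest-per-mg is optimal for a single linear constraint, so the minimum cost is $2.91.

$2.91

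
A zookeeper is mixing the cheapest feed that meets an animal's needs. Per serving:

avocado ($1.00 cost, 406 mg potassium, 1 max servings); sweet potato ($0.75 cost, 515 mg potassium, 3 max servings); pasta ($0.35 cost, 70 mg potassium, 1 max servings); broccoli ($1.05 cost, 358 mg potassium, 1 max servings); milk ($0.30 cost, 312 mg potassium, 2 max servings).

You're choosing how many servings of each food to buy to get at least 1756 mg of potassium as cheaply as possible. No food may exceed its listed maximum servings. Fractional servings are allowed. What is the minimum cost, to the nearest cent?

Cost per mg of potassium: milk $0.0010, sweet potato $0.0015, avocado $0.0025, broccoli $0.0029, pasta $0.0050.
Take 2 servings of milk: +624.0 mg potassium for $0.60 (total $0.60, still need 1132.0 mg).
Take 2.198 servings of sweet potato: +1132.0 mg potassium for $1.65 (total $2.25, still need 0.0 mg).
Filling from the cheapest source first is optimal under one linear minimum: $2.25.

$2.25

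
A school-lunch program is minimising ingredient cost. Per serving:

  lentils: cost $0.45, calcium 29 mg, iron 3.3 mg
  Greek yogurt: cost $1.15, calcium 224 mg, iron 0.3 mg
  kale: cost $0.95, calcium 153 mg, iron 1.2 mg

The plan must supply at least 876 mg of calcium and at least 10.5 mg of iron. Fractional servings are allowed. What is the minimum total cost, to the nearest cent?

Minimising a linear cost over {calcium ≥ 876, iron ≥ 10.5, servings ≥ 0} — the optimum is at a vertex, using one or two foods.
lentils only: max(876/29, 10.5/3.3) = 30.21 servings → $13.59.
Greek yogurt only: max(876/224, 10.5/0.3) = 35 servings → $40.25.
kale only: max(876/153, 10.5/1.2) = 8.75 servings → $8.31.
lentils + Greek yogurt with both tight: 2.86 servings and 3.54 servings → $5.36.
lentils + kale with both tight: 1.181 servings and 5.502 servings → $5.76.
Greek yogurt + kale: the both-tight solution has a negative serving — not a feasible corner.
Cheapest feasible corner: $5.36.

$5.36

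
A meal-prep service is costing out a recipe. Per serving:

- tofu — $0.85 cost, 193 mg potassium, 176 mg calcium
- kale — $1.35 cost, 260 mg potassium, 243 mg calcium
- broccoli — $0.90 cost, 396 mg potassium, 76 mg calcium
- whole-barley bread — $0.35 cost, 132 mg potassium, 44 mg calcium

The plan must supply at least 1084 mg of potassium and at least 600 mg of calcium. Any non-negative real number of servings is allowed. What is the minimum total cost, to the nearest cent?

tofu only: max(1084/193, 600/176) = 5.617 servings → $4.77.
kale only: max(1084/260, 600/243) = 4.169 servings → $5.63.
broccoli only: max(1084/396, 600/76) = 7.895 servings → $7.11.
whole-barley bread only: max(1084/132, 600/44) = 13.64 servings → $4.77.
tofu + kale: the both-tight solution has a negative serving — not a feasible corner.
tofu + broccoli with both tight: 2.821 servings and 1.363 servings → $3.62.
tofu + whole-barley bread with both tight: 2.137 servings and 5.087 servings → $3.60.
kale + broccoli with both tight: 2.03 servings and 1.405 servings → $4.00.
kale + whole-barley bread with both tight: 1.527 servings and 5.205 servings → $3.88.
broccoli + whole-barley bread: the both-tight solution has a negative serving — not a feasible corner.
Cheapest feasible corner: $3.60.

$3.60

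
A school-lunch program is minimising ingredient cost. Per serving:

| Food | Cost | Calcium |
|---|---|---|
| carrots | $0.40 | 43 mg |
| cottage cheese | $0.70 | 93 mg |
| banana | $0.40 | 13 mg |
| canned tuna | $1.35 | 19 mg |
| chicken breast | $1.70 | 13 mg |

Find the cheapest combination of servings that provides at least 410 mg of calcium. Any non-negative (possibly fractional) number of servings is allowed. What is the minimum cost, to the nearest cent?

$3.09

Cost per mg of calcium: cottage cheese $0.0075, carrots $0.0093, banana $0.0308, canned tuna $0.0711, chicken breast $0.1308.
With no serving limits, use only cottage cheese: 410 mg / 93 mg = 4.409 servings × $0.70 = $3.09.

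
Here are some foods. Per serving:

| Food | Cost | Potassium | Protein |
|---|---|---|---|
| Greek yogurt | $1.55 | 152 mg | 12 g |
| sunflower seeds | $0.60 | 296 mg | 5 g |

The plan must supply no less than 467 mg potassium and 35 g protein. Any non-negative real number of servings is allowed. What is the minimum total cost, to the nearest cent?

$4.20

Compare the cost at each extreme point of the feasible region.
Greek yogurt only: max(467/152, 35/12) = 3.072 servings → $4.76.
sunflower seeds only: max(467/296, 35/5) = 7 servings → $4.20.
Greek yogurt + sunflower seeds with both tight: 2.874 servings and 0.1017 servings → $4.52.
Cheapest feasible corner: $4.20.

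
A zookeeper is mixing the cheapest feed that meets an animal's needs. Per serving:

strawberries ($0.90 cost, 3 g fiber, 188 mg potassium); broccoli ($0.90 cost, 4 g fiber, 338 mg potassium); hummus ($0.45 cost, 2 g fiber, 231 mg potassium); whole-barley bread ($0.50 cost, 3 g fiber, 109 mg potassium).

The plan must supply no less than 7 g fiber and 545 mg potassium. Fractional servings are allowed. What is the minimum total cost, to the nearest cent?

$1.38

strawberries only: max(7/3, 545/188) = 2.899 servings → $2.61.
broccoli only: max(7/4, 545/338) = 1.75 servings → $1.57.
hummus only: max(7/2, 545/231) = 3.5 servings → $1.57.
whole-barley bread only: max(7/3, 545/109) = 5 servings → $2.50.
strawberries + broccoli with both tight: 0.7099 servings and 1.218 servings → $1.73.
strawberries + hummus with both tight: 1.662 servings and 1.006 servings → $1.95.
strawberries + whole-barley bread: intersection lies outside the first quadrant.
broccoli + hummus: intersection lies outside the first quadrant.
broccoli + whole-barley bread with both tight: 1.509 servings and 0.3218 servings → $1.52.
hummus + whole-barley bread with both tight: 1.836 servings and 1.109 servings → $1.38.
Cheapest feasible corner: $1.38.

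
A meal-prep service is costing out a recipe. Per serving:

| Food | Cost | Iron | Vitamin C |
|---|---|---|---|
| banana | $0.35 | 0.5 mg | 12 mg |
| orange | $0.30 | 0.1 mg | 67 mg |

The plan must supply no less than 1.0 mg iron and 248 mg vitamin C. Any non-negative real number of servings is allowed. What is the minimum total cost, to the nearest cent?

An LP optimum is at a vertex; with two nutrient constraints at most two foods are used. Check each candidate.
banana only: max(1.0/0.5, 248/12) = 20.67 servings → $7.23.
orange only: max(1.0/0.1, 248/67) = 10 servings → $3.00.
banana + orange with both tight: 1.307 servings and 3.467 servings → $1.50.
The minimum over all feasible corners is $1.50.

$1.50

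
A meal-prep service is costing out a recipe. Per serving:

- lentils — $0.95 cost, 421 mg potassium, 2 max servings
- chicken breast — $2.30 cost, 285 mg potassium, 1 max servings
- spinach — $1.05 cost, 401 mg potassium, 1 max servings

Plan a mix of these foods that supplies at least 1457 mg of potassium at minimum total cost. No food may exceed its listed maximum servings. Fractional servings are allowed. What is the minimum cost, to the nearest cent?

Cost per mg of potassium: lentils $0.0023, spinach $0.0026, chicken breast $0.0081.
Take 2 servings of lentils: +842.0 mg potassium for $1.90 (total $1.90, still need 615.0 mg).
Take 1 serving of spinach: +401.0 mg potassium for $1.05 (total $2.95, still need 214.0 mg).
Take 0.7509 servings of chicken breast: +214.0 mg potassium for $1.73 (total $4.68, still need 0.0 mg).
Filling from the cheapest source first is optimal under one linear minimum: $4.68.

$4.68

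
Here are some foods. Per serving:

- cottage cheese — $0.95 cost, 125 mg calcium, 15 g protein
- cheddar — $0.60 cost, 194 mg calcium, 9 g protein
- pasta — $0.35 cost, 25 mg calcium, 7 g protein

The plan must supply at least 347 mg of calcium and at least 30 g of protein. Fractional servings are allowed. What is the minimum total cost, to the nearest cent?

With two linear requirements the optimum uses one or two foods; enumerate the corners.
cottage cheese only: max(347/125, 30/15) = 2.776 servings → $2.64.
cheddar only: max(347/194, 30/9) = 3.333 servings → $2.00.
pasta only: max(347/25, 30/7) = 13.88 servings → $4.86.
cottage cheese + cheddar with both tight: 1.511 servings and 0.8151 servings → $1.92.
cottage cheese + pasta with both targets exact would need a negative amount; discard.
cheddar + pasta with both tight: 1.482 servings and 2.38 servings → $1.72.
So the least-cost plan costs $1.72.

$1.72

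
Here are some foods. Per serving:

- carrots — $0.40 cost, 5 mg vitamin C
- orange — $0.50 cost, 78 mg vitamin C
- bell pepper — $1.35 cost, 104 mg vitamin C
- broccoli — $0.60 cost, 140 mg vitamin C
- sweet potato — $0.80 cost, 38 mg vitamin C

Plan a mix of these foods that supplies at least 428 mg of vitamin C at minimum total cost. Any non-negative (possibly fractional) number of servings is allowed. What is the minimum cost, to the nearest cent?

$1.83

Cost per mg of vitamin C: broccoli $0.0043, orange $0.0064, bell pepper $0.0130, sweet potato $0.0211, carrots $0.0800.
With no serving limits, use only broccoli: 428 mg / 140 mg = 3.057 servings × $0.60 = $1.83.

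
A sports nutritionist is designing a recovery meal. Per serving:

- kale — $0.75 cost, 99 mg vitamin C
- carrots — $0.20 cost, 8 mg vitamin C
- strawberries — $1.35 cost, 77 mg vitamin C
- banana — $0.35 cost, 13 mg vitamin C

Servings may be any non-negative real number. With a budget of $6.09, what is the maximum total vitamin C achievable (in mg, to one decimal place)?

803.9 mg

Vitamin C per dollar: kale 132, strawberries 57.04, carrots 40, banana 37.14.
With no serving limits, spend the whole cost allowance on kale: $6.09 / $0.75 × 99 mg = 803.9 mg.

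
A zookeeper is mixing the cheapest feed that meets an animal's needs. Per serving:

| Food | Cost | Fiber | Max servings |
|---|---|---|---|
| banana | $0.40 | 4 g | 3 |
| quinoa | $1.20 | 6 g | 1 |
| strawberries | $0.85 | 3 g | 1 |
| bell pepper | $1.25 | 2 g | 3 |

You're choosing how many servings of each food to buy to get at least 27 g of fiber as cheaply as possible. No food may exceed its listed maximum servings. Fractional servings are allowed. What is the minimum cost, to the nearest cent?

$7.00

Cost per g of fiber: banana $0.1000, quinoa $0.2000, strawberries $0.2833, bell pepper $0.6250.
Take 3 servings of banana: +12.0 g fiber for $1.20 (total $1.20, still need 15.0 g).
Take 1 serving of quinoa: +6.0 g fiber for $1.20 (total $2.40, still need 9.0 g).
Take 1 serving of strawberries: +3.0 g fiber for $0.85 (total $3.25, still need 6.0 g).
Take 3 servings of bell pepper: +6.0 g fiber for $3.75 (total $7.00, still need 0.0 g).
Greedy by cheapest-per-g is optimal for a single linear constraint, so the minimum cost is $7.00.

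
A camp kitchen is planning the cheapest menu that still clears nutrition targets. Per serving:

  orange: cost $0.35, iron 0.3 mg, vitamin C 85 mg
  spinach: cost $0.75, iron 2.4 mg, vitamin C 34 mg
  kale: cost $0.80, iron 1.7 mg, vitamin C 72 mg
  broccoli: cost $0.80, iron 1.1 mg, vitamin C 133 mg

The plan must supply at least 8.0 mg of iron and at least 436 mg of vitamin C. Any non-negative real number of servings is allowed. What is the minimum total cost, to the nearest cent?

Check every corner: each single food scaled to meet both minima, and each pair solved so both constraints bind.
orange only: max(8.0/0.3, 436/85) = 26.67 servings → $9.33.
spinach only: max(8.0/2.4, 436/34) = 12.82 servings → $9.62.
kale only: max(8.0/1.7, 436/72) = 6.056 servings → $4.84.
broccoli only: max(8.0/1.1, 436/133) = 7.273 servings → $5.82.
orange + spinach with both tight: 3.996 servings and 2.834 servings → $3.52.
orange + kale with both tight: 1.344 servings and 4.469 servings → $4.05.
orange + broccoli with both targets exact would need a negative amount; discard.
spinach + kale with both targets exact would need a negative amount; discard.
spinach + broccoli with both tight: 2.074 servings and 2.748 servings → $3.75.
kale + broccoli with both tight: 3.978 servings and 1.125 servings → $4.08.
So the least-cost plan costs $3.52.

$3.52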